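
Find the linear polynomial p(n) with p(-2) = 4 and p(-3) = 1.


p(n) = mn + b. Using p(-2)=4, p(-3)=1:
m = (4 - 1)/(-2 + 3) = 3/1 = 3
b = 4 - m*(-2) = 4 + 6 = 10
p(n) = 3n + 10


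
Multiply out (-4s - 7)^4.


Expand (-4s - 7)^4 by repeated multiplication:
  (-4s - 7)^2 = 16s^2 + 56s + 49
  (-4s - 7)^3 = -64s^3 - 336s^2 - 588s - 343
= 256s^4 + 1792s^3 + 4704s^2 + 5488s + 2401


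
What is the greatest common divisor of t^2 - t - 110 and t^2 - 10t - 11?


Factor each:
  t^2 - t - 110 = (t - 11)(t + 10)
  t^2 - 10t - 11 = (t - 11)(t + 1)
Common monic factor: t - 11


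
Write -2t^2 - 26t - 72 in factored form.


Roots satisfy r1 + r2 = -b/a = -13 and r1*r2 = c/a = 36.
So r1 = -9, r2 = -4.
-2t^2 - 26t - 72 = -2(t - r1)(t - r2) = -2(t + 9)(t + 4)


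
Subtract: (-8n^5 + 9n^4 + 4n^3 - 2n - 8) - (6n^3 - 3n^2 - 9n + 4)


Distribute the minus sign:
  (-8n^5 + 9n^4 + 4n^3 - 2n - 8)
- (6n^3 - 3n^2 - 9n + 4)
Negate second polynomial: -6n^3 + 3n^2 + 9n - 4
Add: -8n^5 + 9n^4 - 2n^3 + 3n^2 + 7n - 12


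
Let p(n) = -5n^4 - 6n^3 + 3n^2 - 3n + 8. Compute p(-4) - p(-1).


p(-4) = -828
p(-1) = 15
p(-4) - p(-1) = -828 - 15 = -843


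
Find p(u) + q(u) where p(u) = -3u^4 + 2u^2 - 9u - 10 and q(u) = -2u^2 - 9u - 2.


Align terms by degree and add:
  -3u^4 + 2u^2 - 9u - 10
  -2u^2 - 9u - 2
= -3u^4 - 18u - 12


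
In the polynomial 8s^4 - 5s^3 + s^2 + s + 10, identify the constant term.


Read off the constant term: 10


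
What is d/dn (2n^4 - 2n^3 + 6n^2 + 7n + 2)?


Apply the power rule term by term:
  d/dn(2n^4) = 8n^3
  d/dn(-2n^3) = -6n^2
  d/dn(6n^2) = 12n
  d/dn(7n) = 7
  d/dn(2) = 0
p'(n) = 8n^3 - 6n^2 + 12n + 7


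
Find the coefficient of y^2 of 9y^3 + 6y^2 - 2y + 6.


Read off the coefficient of y^2: 6


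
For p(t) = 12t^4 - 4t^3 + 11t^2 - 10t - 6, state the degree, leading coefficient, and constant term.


Highest power of t is 4, with coefficient 12. Constant term is -6.
Degree = 4, leading coefficient = 12, constant term = -6


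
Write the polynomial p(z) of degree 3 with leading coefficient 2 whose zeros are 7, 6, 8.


p(z) = 2(z - 7)(z - 6)(z - 8)
Expand: 2z^3 - 42z^2 + 292z - 672


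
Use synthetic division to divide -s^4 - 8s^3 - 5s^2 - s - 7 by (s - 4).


Synthetic division with c = 4. Coefficients: -1, -8, -5, -1, -7
Bring down -1.
  -1 * 4 = -4; -4 - 8 = -12
  -12 * 4 = -48; -48 - 5 = -53
  -53 * 4 = -212; -212 - 1 = -213
  -213 * 4 = -852; -852 - 7 = -859
Quotient: -s^3 - 12s^2 - 53s - 213, Remainder: -859


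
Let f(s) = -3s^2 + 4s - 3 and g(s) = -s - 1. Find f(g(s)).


Substitute g(s) into f:
f(g(s)) = -3*(-s - 1)^2 + 4*(-s - 1) + (-3)
(-s - 1)^2 = s^2 + 2s + 1
Expand and combine: -3s^2 - 10s - 10


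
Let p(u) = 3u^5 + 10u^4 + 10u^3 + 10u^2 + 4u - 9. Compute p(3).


Using direct substitution:
  3 * (3)^5 = 729
  10 * (3)^4 = 810
  10 * (3)^3 = 270
  10 * (3)^2 = 90
  4 * (3)^1 = 12
  constant: -9
Sum = 729 + 810 + 270 + 90 + 12 - 9 = 1902


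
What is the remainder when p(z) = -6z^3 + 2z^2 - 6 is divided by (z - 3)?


By the Remainder Theorem, the remainder equals p(3):
  -6*(3)^3 = -162
  2*(3)^2 = 18
  0*(3)^1 = 0
  constant: -6
Sum: -162 + 18 + 0 - 6 = -150


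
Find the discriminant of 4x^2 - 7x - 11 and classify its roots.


D = b^2 - 4ac = (-7)^2 - 4(4)(-11) = 49 + 176 = 225
Since D > 0: two distinct rational roots


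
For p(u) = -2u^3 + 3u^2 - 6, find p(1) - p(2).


p(1) = -5
p(2) = -10
p(1) - p(2) = -5 + 10 = 5


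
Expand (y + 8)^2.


Expand (y + 8)^2 by repeated multiplication:
= y^2 + 16y + 64


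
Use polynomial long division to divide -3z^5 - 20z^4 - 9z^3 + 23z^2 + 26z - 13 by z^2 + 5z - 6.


(-3z^5 - 20z^4 - 9z^3 + 23z^2 + 26z - 13) / (z^2 + 5z - 6)
Step 1: -3z^3 * (z^2 + 5z - 6) = -3z^5 - 15z^4 + 18z^3; subtract.
Step 2: -5z^2 * (z^2 + 5z - 6) = -5z^4 - 25z^3 + 30z^2; subtract.
Step 3: -2z * (z^2 + 5z - 6) = -2z^3 - 10z^2 + 12z; subtract.
Step 4: 3 * (z^2 + 5z - 6) = 3z^2 + 15z - 18; subtract.
Quotient: -3z^3 - 5z^2 - 2z + 3, Remainder: -z + 5


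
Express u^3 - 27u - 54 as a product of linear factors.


Try integer roots (divisors of -54). u=-3: p(-3)=0.
Divide out (u + 3): quotient is u^2 - 3u - 18.
Factor the quadratic: (u - 6)(u + 3)
Result: (u + 3)(u - 6)(u + 3)


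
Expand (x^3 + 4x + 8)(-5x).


Distribute each term of the first polynomial:
  (x^3)(-5x) = -5x^4
  (4x)(-5x) = -20x^2
  (8)(-5x) = -40x
Sum: -5x^4 - 20x^2 - 40x


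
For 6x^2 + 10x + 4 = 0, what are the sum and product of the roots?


For ax^2+bx+c=0: sum = -b/a, product = c/a.
a=6, b=10, c=4
Sum = -(10)/6 = -5/3
Product = (4)/6 = 2/3


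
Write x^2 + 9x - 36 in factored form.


Roots satisfy r1 + r2 = -b/a = -9 and r1*r2 = c/a = -36.
So r1 = 3, r2 = -12.
x^2 + 9x - 36 = (x - r1)(x - r2) = (x - 3)(x + 12)


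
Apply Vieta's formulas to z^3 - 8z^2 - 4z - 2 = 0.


Monic cubic z^3+bz^2+cz+d=0: sum=-b, pairwise sum=c, product=-d.
b=-8, c=-4, d=-2
r1+r2+r3 = 8
r1r2+r1r3+r2r3 = -4
r1r2r3 = 2


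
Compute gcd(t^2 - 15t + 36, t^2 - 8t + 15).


Factor each:
  t^2 - 15t + 36 = (t - 3)(t - 12)
  t^2 - 8t + 15 = (t - 3)(t - 5)
Common monic factor: t - 3


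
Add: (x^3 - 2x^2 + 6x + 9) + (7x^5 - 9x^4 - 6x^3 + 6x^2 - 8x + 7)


Align terms by degree and add:
  x^3 - 2x^2 + 6x + 9
+ 7x^5 - 9x^4 - 6x^3 + 6x^2 - 8x + 7
= 7x^5 - 9x^4 - 5x^3 + 4x^2 - 2x + 16


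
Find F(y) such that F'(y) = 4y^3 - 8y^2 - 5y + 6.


Reverse power rule on each term:
  ∫ 4y^3 dy = y^4
  ∫ -8y^2 dy = -(8/3)y^3
  ∫ -5y dy = -(5/2)y^2
  ∫ 6 dy = 6y
F(y) = y^4 - (8/3)y^3 - (5/2)y^2 + 6y + C


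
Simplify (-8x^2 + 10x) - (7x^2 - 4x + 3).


Distribute the minus sign:
  (-8x^2 + 10x)
- (7x^2 - 4x + 3)
Negate second polynomial: -7x^2 + 4x - 3
Add: -15x^2 + 14x - 3


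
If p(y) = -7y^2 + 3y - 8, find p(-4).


Using direct substitution:
  -7 * (-4)^2 = -112
  3 * (-4)^1 = -12
  constant: -8
Sum = -112 - 12 - 8 = -132


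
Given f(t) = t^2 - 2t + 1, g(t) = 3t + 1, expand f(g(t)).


Substitute g(t) into f:
f(g(t)) = 1*(3t + 1)^2 + (-2)*(3t + 1) + 1
(3t + 1)^2 = 9t^2 + 6t + 1
Expand and combine: 9t^2


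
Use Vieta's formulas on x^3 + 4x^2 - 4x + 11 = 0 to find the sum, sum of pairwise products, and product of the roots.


Monic cubic x^3+bx^2+cx+d=0: sum=-b, pairwise sum=c, product=-d.
b=4, c=-4, d=11
r1+r2+r3 = -4
r1r2+r1r3+r2r3 = -4
r1r2r3 = -11


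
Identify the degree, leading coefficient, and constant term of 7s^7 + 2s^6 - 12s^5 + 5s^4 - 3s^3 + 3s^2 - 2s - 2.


Highest power of s is 7, with coefficient 7. Constant term is -2.
Degree = 7, leading coefficient = 7, constant term = -2


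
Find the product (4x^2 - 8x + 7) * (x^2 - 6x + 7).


Distribute each term of the first polynomial:
  (4x^2)(x^2 - 6x + 7) = 4x^4 - 24x^3 + 28x^2
  (-8x)(x^2 - 6x + 7) = -8x^3 + 48x^2 - 56x
  (7)(x^2 - 6x + 7) = 7x^2 - 42x + 49
Sum: 4x^4 - 32x^3 + 83x^2 - 98x + 49


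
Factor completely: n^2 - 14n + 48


Roots satisfy r1 + r2 = -b/a = 14 and r1*r2 = c/a = 48.
So r1 = 6, r2 = 8.
n^2 - 14n + 48 = (n - r1)(n - r2) = (n - 6)(n - 8)


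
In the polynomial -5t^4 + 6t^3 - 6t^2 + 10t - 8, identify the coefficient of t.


Read off the coefficient of t: 10


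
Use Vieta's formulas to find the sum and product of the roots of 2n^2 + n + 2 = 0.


For an^2+bn+c=0: sum = -b/a, product = c/a.
a=2, b=1, c=2
Sum = -(1)/2 = -1/2
Product = (2)/2 = 1


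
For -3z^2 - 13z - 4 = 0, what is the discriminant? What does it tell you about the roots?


D = b^2 - 4ac = (-13)^2 - 4(-3)(-4) = 169 - 48 = 121
Since D > 0: two distinct rational roots


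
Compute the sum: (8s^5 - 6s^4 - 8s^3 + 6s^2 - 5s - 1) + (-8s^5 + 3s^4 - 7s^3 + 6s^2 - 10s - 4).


Align terms by degree and add:
  8s^5 - 6s^4 - 8s^3 + 6s^2 - 5s - 1
  -8s^5 + 3s^4 - 7s^3 + 6s^2 - 10s - 4
= -3s^4 - 15s^3 + 12s^2 - 15s - 5


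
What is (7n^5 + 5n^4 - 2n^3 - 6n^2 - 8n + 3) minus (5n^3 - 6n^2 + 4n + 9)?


Distribute the minus sign:
  (7n^5 + 5n^4 - 2n^3 - 6n^2 - 8n + 3)
- (5n^3 - 6n^2 + 4n + 9)
Negate second polynomial: -5n^3 + 6n^2 - 4n - 9
Add: 7n^5 + 5n^4 - 7n^3 - 12n - 6


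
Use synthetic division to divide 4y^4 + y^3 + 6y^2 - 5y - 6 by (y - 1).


Synthetic division with c = 1. Coefficients: 4, 1, 6, -5, -6
Bring down 4.
  4 * 1 = 4; 4 + 1 = 5
  5 * 1 = 5; 5 + 6 = 11
  11 * 1 = 11; 11 - 5 = 6
  6 * 1 = 6; 6 - 6 = 0
Quotient: 4y^3 + 5y^2 + 11y + 6, Remainder: 0


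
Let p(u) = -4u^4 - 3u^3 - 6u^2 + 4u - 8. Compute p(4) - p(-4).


p(4) = -1304
p(-4) = -952
p(4) - p(-4) = -1304 + 952 = -352


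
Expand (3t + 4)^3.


Expand (3t + 4)^3 by repeated multiplication:
  (3t + 4)^2 = 9t^2 + 24t + 16
= 27t^3 + 108t^2 + 144t + 64


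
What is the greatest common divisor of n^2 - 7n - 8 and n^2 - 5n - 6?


Factor each:
  n^2 - 7n - 8 = (n + 1)(n - 8)
  n^2 - 5n - 6 = (n + 1)(n - 6)
Common monic factor: n + 1


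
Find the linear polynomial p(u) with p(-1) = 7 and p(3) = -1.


p(u) = mu + b. Using p(-1)=7, p(3)=-1:
m = (7 + 1)/(-1 - 3) = 8/-4 = -2
b = 7 - m*(-1) = 7 - 2 = 5
p(u) = -2u + 5


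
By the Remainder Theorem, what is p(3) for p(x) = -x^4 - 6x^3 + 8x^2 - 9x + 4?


By the Remainder Theorem, the remainder equals p(3):
  -1*(3)^4 = -81
  -6*(3)^3 = -162
  8*(3)^2 = 72
  -9*(3)^1 = -27
  constant: 4
Sum: -81 - 162 + 72 - 27 + 4 = -194


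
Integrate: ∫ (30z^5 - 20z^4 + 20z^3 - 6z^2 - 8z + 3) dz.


Reverse power rule on each term:
  ∫ 30z^5 dz = 5z^6
  ∫ -20z^4 dz = -4z^5
  ∫ 20z^3 dz = 5z^4
  ∫ -6z^2 dz = -2z^3
  ∫ -8z dz = -4z^2
  ∫ 3 dz = 3z
F(z) = 5z^6 - 4z^5 + 5z^4 - 2z^3 - 4z^2 + 3z + C


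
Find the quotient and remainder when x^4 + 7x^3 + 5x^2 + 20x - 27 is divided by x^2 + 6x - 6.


(x^4 + 7x^3 + 5x^2 + 20x - 27) / (x^2 + 6x - 6)
Step 1: x^2 * (x^2 + 6x - 6) = x^4 + 6x^3 - 6x^2; subtract.
Step 2: x * (x^2 + 6x - 6) = x^3 + 6x^2 - 6x; subtract.
Step 3: 5 * (x^2 + 6x - 6) = 5x^2 + 30x - 30; subtract.
Quotient: x^2 + x + 5, Remainder: -4x + 3


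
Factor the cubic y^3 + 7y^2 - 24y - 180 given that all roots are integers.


Try integer roots (divisors of -180). y=-6: p(-6)=0.
Divide out (y + 6): quotient is y^2 + y - 30.
Factor the quadratic: (y - 5)(y + 6)
Result: (y + 6)(y - 5)(y + 6)


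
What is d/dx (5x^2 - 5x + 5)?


Apply the power rule term by term:
  d/dx(5x^2) = 10x
  d/dx(-5x) = -5
  d/dx(5) = 0
p'(x) = 10x - 5


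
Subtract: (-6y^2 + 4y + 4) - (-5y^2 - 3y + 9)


Distribute the minus sign:
  (-6y^2 + 4y + 4)
- (-5y^2 - 3y + 9)
Negate second polynomial: 5y^2 + 3y - 9
Add: -y^2 + 7y - 5


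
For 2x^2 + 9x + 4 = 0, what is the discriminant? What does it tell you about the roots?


D = b^2 - 4ac = (9)^2 - 4(2)(4) = 81 - 32 = 49
Since D > 0: two distinct rational roots


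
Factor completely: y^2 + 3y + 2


Roots satisfy r1 + r2 = -b/a = -3 and r1*r2 = c/a = 2.
So r1 = -1, r2 = -2.
y^2 + 3y + 2 = (y - r1)(y - r2) = (y + 1)(y + 2)


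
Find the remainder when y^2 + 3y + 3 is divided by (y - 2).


By the Remainder Theorem, the remainder equals p(2):
  1*(2)^2 = 4
  3*(2)^1 = 6
  constant: 3
Sum: 4 + 6 + 3 = 13


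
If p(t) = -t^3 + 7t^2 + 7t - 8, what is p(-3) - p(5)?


p(-3) = 61
p(5) = 77
p(-3) - p(5) = 61 - 77 = -16


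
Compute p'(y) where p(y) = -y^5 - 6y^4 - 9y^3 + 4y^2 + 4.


Apply the power rule term by term:
  d/dy(-y^5) = -5y^4
  d/dy(-6y^4) = -24y^3
  d/dy(-9y^3) = -27y^2
  d/dy(4y^2) = 8y
  d/dy(4) = 0
p'(y) = -5y^4 - 24y^3 - 27y^2 + 8y


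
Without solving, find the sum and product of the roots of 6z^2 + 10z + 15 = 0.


For az^2+bz+c=0: sum = -b/a, product = c/a.
a=6, b=10, c=15
Sum = -(10)/6 = -5/3
Product = (15)/6 = 5/2


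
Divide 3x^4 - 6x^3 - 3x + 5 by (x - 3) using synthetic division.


Synthetic division with c = 3. Coefficients: 3, -6, 0, -3, 5
Bring down 3.
  3 * 3 = 9; 9 - 6 = 3
  3 * 3 = 9; 9 + 0 = 9
  9 * 3 = 27; 27 - 3 = 24
  24 * 3 = 72; 72 + 5 = 77
Quotient: 3x^3 + 3x^2 + 9x + 24, Remainder: 77


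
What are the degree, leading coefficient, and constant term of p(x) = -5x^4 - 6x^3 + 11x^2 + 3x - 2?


Highest power of x is 4, with coefficient -5. Constant term is -2.
Degree = 4, leading coefficient = -5, constant term = -2


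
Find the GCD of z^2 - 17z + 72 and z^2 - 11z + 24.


Factor each:
  z^2 - 17z + 72 = (z - 8)(z - 9)
  z^2 - 11z + 24 = (z - 8)(z - 3)
Common monic factor: z - 8


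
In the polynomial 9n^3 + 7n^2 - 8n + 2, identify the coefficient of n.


Read off the coefficient of n: -8


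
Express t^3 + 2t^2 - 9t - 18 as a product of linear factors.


Try integer roots (divisors of -18). t=-2: p(-2)=0.
Divide out (t + 2): quotient is t^2 - 9.
Factor the quadratic: (t - 3)(t + 3)
Result: (t + 2)(t - 3)(t + 3)


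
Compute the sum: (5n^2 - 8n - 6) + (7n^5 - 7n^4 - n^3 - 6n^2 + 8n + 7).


Align terms by degree and add:
  5n^2 - 8n - 6
+ 7n^5 - 7n^4 - n^3 - 6n^2 + 8n + 7
= 7n^5 - 7n^4 - n^3 - n^2 + 1


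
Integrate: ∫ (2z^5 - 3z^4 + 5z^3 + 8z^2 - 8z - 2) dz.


Reverse power rule on each term:
  ∫ 2z^5 dz = (1/3)z^6
  ∫ -3z^4 dz = -(3/5)z^5
  ∫ 5z^3 dz = (5/4)z^4
  ∫ 8z^2 dz = (8/3)z^3
  ∫ -8z dz = -4z^2
  ∫ -2 dz = -2z
F(z) = (1/3)z^6 - (3/5)z^5 + (5/4)z^4 + (8/3)z^3 - 4z^2 - 2z + C


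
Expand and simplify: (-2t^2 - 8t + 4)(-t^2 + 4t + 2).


Distribute each term of the first polynomial:
  (-2t^2)(-t^2 + 4t + 2) = 2t^4 - 8t^3 - 4t^2
  (-8t)(-t^2 + 4t + 2) = 8t^3 - 32t^2 - 16t
  (4)(-t^2 + 4t + 2) = -4t^2 + 16t + 8
Sum: 2t^4 - 40t^2 + 8


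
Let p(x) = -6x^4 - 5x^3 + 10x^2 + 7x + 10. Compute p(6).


Using direct substitution:
  -6 * (6)^4 = -7776
  -5 * (6)^3 = -1080
  10 * (6)^2 = 360
  7 * (6)^1 = 42
  constant: 10
Sum = -7776 - 1080 + 360 + 42 + 10 = -8444


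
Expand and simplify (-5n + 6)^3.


Expand (-5n + 6)^3 by repeated multiplication:
  (-5n + 6)^2 = 25n^2 - 60n + 36
= -125n^3 + 450n^2 - 540n + 216


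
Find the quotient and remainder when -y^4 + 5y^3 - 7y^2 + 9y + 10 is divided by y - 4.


(-y^4 + 5y^3 - 7y^2 + 9y + 10) / (y - 4)
Step 1: -y^3 * (y - 4) = -y^4 + 4y^3; subtract.
Step 2: y^2 * (y - 4) = y^3 - 4y^2; subtract.
Step 3: -3y * (y - 4) = -3y^2 + 12y; subtract.
Step 4: -3 * (y - 4) = -3y + 12; subtract.
Quotient: -y^3 + y^2 - 3y - 3, Remainder: -2


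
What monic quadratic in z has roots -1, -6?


p(z) = (z + 1)(z + 6)
Expand: z^2 + 7z + 6


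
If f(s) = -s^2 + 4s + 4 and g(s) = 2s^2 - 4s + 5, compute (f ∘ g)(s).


Substitute g(s) into f:
f(g(s)) = -1*(2s^2 - 4s + 5)^2 + 4*(2s^2 - 4s + 5) + 4
(2s^2 - 4s + 5)^2 = 4s^4 - 16s^3 + 36s^2 - 40s + 25
Expand and combine: -4s^4 + 16s^3 - 28s^2 + 24s - 1


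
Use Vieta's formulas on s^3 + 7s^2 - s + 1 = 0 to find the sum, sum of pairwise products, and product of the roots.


Monic cubic s^3+bs^2+cs+d=0: sum=-b, pairwise sum=c, product=-d.
b=7, c=-1, d=1
r1+r2+r3 = -7
r1r2+r1r3+r2r3 = -1
r1r2r3 = -1


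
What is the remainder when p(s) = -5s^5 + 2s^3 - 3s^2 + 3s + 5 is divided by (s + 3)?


By the Remainder Theorem, the remainder equals p(-3):
  -5*(-3)^5 = 1215
  0*(-3)^4 = 0
  2*(-3)^3 = -54
  -3*(-3)^2 = -27
  3*(-3)^1 = -9
  constant: 5
Sum: 1215 + 0 - 54 - 27 - 9 + 5 = 1130


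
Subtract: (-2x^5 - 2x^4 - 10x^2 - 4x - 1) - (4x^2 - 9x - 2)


Distribute the minus sign:
  (-2x^5 - 2x^4 - 10x^2 - 4x - 1)
- (4x^2 - 9x - 2)
Negate second polynomial: -4x^2 + 9x + 2
Add: -2x^5 - 2x^4 - 14x^2 + 5x + 1


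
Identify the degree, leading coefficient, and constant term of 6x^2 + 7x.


Highest power of x is 2, with coefficient 6. Constant term is 0.
Degree = 2, leading coefficient = 6, constant term = 0


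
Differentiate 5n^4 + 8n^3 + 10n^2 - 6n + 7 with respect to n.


Apply the power rule term by term:
  d/dn(5n^4) = 20n^3
  d/dn(8n^3) = 24n^2
  d/dn(10n^2) = 20n
  d/dn(-6n) = -6
  d/dn(7) = 0
p'(n) = 20n^3 + 24n^2 + 20n - 6


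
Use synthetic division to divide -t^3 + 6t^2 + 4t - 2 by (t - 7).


Synthetic division with c = 7. Coefficients: -1, 6, 4, -2
Bring down -1.
  -1 * 7 = -7; -7 + 6 = -1
  -1 * 7 = -7; -7 + 4 = -3
  -3 * 7 = -21; -21 - 2 = -23
Quotient: -t^2 - t - 3, Remainder: -23


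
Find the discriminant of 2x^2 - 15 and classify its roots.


D = b^2 - 4ac = (0)^2 - 4(2)(-15) = 0 + 120 = 120
Since D > 0: two distinct irrational roots


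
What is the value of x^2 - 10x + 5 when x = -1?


Using direct substitution:
  1 * (-1)^2 = 1
  -10 * (-1)^1 = 10
  constant: 5
Sum = 1 + 10 + 5 = 16


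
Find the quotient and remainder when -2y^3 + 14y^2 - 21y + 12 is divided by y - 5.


(-2y^3 + 14y^2 - 21y + 12) / (y - 5)
Step 1: -2y^2 * (y - 5) = -2y^3 + 10y^2; subtract.
Step 2: 4y * (y - 5) = 4y^2 - 20y; subtract.
Step 3: -1 * (y - 5) = -y + 5; subtract.
Quotient: -2y^2 + 4y - 1, Remainder: 7


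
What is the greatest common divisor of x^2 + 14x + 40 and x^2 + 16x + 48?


Factor each:
  x^2 + 14x + 40 = (x + 4)(x + 10)
  x^2 + 16x + 48 = (x + 4)(x + 12)
Common monic factor: x + 4


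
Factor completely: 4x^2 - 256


Roots satisfy r1 + r2 = -b/a = 0 and r1*r2 = c/a = -64.
So r1 = -8, r2 = 8.
4x^2 - 256 = 4(x - r1)(x - r2) = 4(x + 8)(x - 8)


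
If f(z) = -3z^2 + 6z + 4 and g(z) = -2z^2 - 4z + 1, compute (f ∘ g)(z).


Substitute g(z) into f:
f(g(z)) = -3*(-2z^2 - 4z + 1)^2 + 6*(-2z^2 - 4z + 1) + 4
(-2z^2 - 4z + 1)^2 = 4z^4 + 16z^3 + 12z^2 - 8z + 1
Expand and combine: -12z^4 - 48z^3 - 48z^2 + 7


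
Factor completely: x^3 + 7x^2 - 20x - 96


Try integer roots (divisors of -96). x=-8: p(-8)=0.
Divide out (x + 8): quotient is x^2 - x - 12.
Factor the quadratic: (x - 4)(x + 3)
Result: (x + 8)(x - 4)(x + 3)


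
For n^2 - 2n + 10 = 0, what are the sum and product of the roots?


For an^2+bn+c=0: sum = -b/a, product = c/a.
a=1, b=-2, c=10
Sum = -(-2)/1 = 2
Product = (10)/1 = 10


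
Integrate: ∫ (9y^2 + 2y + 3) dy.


Reverse power rule on each term:
  ∫ 9y^2 dy = 3y^3
  ∫ 2y dy = y^2
  ∫ 3 dy = 3y
F(y) = 3y^3 + y^2 + 3y + C


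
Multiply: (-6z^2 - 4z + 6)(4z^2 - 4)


Distribute each term of the first polynomial:
  (-6z^2)(4z^2 - 4) = -24z^4 + 24z^2
  (-4z)(4z^2 - 4) = -16z^3 + 16z
  (6)(4z^2 - 4) = 24z^2 - 24
Sum: -24z^4 - 16z^3 + 48z^2 + 16z - 24


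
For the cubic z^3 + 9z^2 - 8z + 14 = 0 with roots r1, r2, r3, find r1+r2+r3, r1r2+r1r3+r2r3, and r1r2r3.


Monic cubic z^3+bz^2+cz+d=0: sum=-b, pairwise sum=c, product=-d.
b=9, c=-8, d=14
r1+r2+r3 = -9
r1r2+r1r3+r2r3 = -8
r1r2r3 = -14


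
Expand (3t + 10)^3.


Expand (3t + 10)^3 by repeated multiplication:
  (3t + 10)^2 = 9t^2 + 60t + 100
= 27t^3 + 270t^2 + 900t + 1000


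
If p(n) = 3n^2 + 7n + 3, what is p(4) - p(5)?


p(4) = 79
p(5) = 113
p(4) - p(5) = 79 - 113 = -34


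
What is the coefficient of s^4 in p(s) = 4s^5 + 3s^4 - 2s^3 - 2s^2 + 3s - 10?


Read off the coefficient of s^4: 3


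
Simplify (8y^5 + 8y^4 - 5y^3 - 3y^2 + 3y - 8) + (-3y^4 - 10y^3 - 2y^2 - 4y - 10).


Align terms by degree and add:
  8y^5 + 8y^4 - 5y^3 - 3y^2 + 3y - 8
  -3y^4 - 10y^3 - 2y^2 - 4y - 10
= 8y^5 + 5y^4 - 15y^3 - 5y^2 - y - 18


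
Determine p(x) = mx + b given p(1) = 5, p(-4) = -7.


p(x) = mx + b. Using p(1)=5, p(-4)=-7:
m = (5 + 7)/(1 + 4) = 12/5 = 12/5
b = 5 - m*(1) = 5 - 12/5 = 13/5
p(x) = (12/5)x + (13/5)


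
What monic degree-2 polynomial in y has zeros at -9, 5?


p(y) = (y + 9)(y - 5)
Expand: y^2 + 4y - 45


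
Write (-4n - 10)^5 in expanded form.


Expand (-4n - 10)^5 by repeated multiplication:
  (-4n - 10)^2 = 16n^2 + 80n + 100
  (-4n - 10)^3 = -64n^3 - 480n^2 - 1200n - 1000
  (-4n - 10)^4 = 256n^4 + 2560n^3 + 9600n^2 + 16000n + 10000
= -1024n^5 - 12800n^4 - 64000n^3 - 160000n^2 - 200000n - 100000


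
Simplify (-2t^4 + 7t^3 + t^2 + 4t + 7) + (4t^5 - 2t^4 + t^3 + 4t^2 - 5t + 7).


Align terms by degree and add:
  -2t^4 + 7t^3 + t^2 + 4t + 7
+ 4t^5 - 2t^4 + t^3 + 4t^2 - 5t + 7
= 4t^5 - 4t^4 + 8t^3 + 5t^2 - t + 14


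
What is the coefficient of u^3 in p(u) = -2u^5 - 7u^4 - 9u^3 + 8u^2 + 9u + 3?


Read off the coefficient of u^3: -9


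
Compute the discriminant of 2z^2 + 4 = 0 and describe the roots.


D = b^2 - 4ac = (0)^2 - 4(2)(4) = 0 - 32 = -32
Since D < 0: two complex conjugate roots (no real roots)


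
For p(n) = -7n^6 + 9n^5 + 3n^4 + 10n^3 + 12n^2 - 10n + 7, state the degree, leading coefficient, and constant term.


Highest power of n is 6, with coefficient -7. Constant term is 7.
Degree = 6, leading coefficient = -7, constant term = 7


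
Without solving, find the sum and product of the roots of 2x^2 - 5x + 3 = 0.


For ax^2+bx+c=0: sum = -b/a, product = c/a.
a=2, b=-5, c=3
Sum = -(-5)/2 = 5/2
Product = (3)/2 = 3/2


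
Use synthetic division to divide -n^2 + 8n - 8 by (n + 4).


Synthetic division with c = -4. Coefficients: -1, 8, -8
Bring down -1.
  -1 * -4 = 4; 4 + 8 = 12
  12 * -4 = -48; -48 - 8 = -56
Quotient: -n + 12, Remainder: -56


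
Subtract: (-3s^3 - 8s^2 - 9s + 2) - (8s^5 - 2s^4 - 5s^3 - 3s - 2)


Distribute the minus sign:
  (-3s^3 - 8s^2 - 9s + 2)
- (8s^5 - 2s^4 - 5s^3 - 3s - 2)
Negate second polynomial: -8s^5 + 2s^4 + 5s^3 + 3s + 2
Add: -8s^5 + 2s^4 + 2s^3 - 8s^2 - 6s + 4


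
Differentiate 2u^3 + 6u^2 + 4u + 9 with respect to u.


Apply the power rule term by term:
  d/du(2u^3) = 6u^2
  d/du(6u^2) = 12u
  d/du(4u) = 4
  d/du(9) = 0
p'(u) = 6u^2 + 12u + 4


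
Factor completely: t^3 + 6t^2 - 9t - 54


Try integer roots (divisors of -54). t=-3: p(-3)=0.
Divide out (t + 3): quotient is t^2 + 3t - 18.
Factor the quadratic: (t + 6)(t - 3)
Result: (t + 3)(t + 6)(t - 3)


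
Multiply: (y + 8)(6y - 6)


Distribute each term of the first polynomial:
  (y)(6y - 6) = 6y^2 - 6y
  (8)(6y - 6) = 48y - 48
Sum: 6y^2 + 42y - 48


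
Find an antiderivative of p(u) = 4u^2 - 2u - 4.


Reverse power rule on each term:
  ∫ 4u^2 du = (4/3)u^3
  ∫ -2u du = -u^2
  ∫ -4 du = -4u
F(u) = (4/3)u^3 - u^2 - 4u + C


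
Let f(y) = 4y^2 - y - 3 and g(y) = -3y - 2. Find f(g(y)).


Substitute g(y) into f:
f(g(y)) = 4*(-3y - 2)^2 + (-1)*(-3y - 2) + (-3)
(-3y - 2)^2 = 9y^2 + 12y + 4
Expand and combine: 36y^2 + 51y + 15


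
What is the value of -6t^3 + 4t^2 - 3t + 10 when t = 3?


Using direct substitution:
  -6 * (3)^3 = -162
  4 * (3)^2 = 36
  -3 * (3)^1 = -9
  constant: 10
Sum = -162 + 36 - 9 + 10 = -125


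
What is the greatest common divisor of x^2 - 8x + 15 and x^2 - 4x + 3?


Factor each:
  x^2 - 8x + 15 = (x - 3)(x - 5)
  x^2 - 4x + 3 = (x - 3)(x - 1)
Common monic factor: x - 3


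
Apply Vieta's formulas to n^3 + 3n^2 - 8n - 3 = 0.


Monic cubic n^3+bn^2+cn+d=0: sum=-b, pairwise sum=c, product=-d.
b=3, c=-8, d=-3
r1+r2+r3 = -3
r1r2+r1r3+r2r3 = -8
r1r2r3 = 3


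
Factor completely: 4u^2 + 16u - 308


Roots satisfy r1 + r2 = -b/a = -4 and r1*r2 = c/a = -77.
So r1 = -11, r2 = 7.
4u^2 + 16u - 308 = 4(u - r1)(u - r2) = 4(u + 11)(u - 7)


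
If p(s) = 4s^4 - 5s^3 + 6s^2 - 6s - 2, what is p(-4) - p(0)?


p(-4) = 1462
p(0) = -2
p(-4) - p(0) = 1462 + 2 = 1464


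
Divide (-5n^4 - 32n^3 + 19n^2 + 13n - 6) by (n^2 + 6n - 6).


(-5n^4 - 32n^3 + 19n^2 + 13n - 6) / (n^2 + 6n - 6)
Step 1: -5n^2 * (n^2 + 6n - 6) = -5n^4 - 30n^3 + 30n^2; subtract.
Step 2: -2n * (n^2 + 6n - 6) = -2n^3 - 12n^2 + 12n; subtract.
Step 3: 1 * (n^2 + 6n - 6) = n^2 + 6n - 6; subtract.
Quotient: -5n^2 - 2n + 1, Remainder: -5n


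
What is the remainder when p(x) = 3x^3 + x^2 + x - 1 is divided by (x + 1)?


By the Remainder Theorem, the remainder equals p(-1):
  3*(-1)^3 = -3
  1*(-1)^2 = 1
  1*(-1)^1 = -1
  constant: -1
Sum: -3 + 1 - 1 - 1 = -4


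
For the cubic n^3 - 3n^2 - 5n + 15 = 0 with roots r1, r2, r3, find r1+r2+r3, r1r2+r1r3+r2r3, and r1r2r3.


Monic cubic n^3+bn^2+cn+d=0: sum=-b, pairwise sum=c, product=-d.
b=-3, c=-5, d=15
r1+r2+r3 = 3
r1r2+r1r3+r2r3 = -5
r1r2r3 = -15


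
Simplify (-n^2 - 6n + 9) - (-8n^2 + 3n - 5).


Distribute the minus sign:
  (-n^2 - 6n + 9)
- (-8n^2 + 3n - 5)
Negate second polynomial: 8n^2 - 3n + 5
Add: 7n^2 - 9n + 14


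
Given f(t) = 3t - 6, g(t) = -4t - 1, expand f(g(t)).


Substitute g(t) into f:
f(g(t)) = 3*(-4t - 1) + (-6)
Expand and combine: -12t - 9


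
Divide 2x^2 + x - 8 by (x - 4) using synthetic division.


Synthetic division with c = 4. Coefficients: 2, 1, -8
Bring down 2.
  2 * 4 = 8; 8 + 1 = 9
  9 * 4 = 36; 36 - 8 = 28
Quotient: 2x + 9, Remainder: 28


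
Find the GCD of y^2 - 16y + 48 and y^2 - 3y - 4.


Factor each:
  y^2 - 16y + 48 = (y - 4)(y - 12)
  y^2 - 3y - 4 = (y - 4)(y + 1)
Common monic factor: y - 4


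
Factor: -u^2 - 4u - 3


Roots satisfy r1 + r2 = -b/a = -4 and r1*r2 = c/a = 3.
So r1 = -3, r2 = -1.
-u^2 - 4u - 3 = -(u - r1)(u - r2) = -(u + 3)(u + 1)


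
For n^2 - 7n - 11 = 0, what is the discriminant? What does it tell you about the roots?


D = b^2 - 4ac = (-7)^2 - 4(1)(-11) = 49 + 44 = 93
Since D > 0: two distinct irrational roots


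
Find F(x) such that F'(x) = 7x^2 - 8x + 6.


Reverse power rule on each term:
  ∫ 7x^2 dx = (7/3)x^3
  ∫ -8x dx = -4x^2
  ∫ 6 dx = 6x
F(x) = (7/3)x^3 - 4x^2 + 6x + C


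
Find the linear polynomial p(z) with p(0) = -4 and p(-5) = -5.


p(z) = mz + b. Using p(0)=-4, p(-5)=-5:
m = (-4 + 5)/(0 + 5) = 1/5 = 1/5
b = -4 - m*(0) = -4 = -4
p(z) = (1/5)z - 4


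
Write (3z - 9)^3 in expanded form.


Expand (3z - 9)^3 by repeated multiplication:
  (3z - 9)^2 = 9z^2 - 54z + 81
= 27z^3 - 243z^2 + 729z - 729


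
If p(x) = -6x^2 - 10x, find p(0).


Using direct substitution:
  -6 * (0)^2 = 0
  -10 * (0)^1 = 0
  constant: 0
Sum = 0 + 0 + 0 = 0


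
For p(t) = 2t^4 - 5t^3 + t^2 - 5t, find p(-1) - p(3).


p(-1) = 13
p(3) = 21
p(-1) - p(3) = 13 - 21 = -8


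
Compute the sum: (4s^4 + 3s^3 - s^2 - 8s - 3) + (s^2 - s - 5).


Align terms by degree and add:
  4s^4 + 3s^3 - s^2 - 8s - 3
+ s^2 - s - 5
= 4s^4 + 3s^3 - 9s - 8


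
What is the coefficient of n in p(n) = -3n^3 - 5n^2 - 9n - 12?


Read off the coefficient of n: -9


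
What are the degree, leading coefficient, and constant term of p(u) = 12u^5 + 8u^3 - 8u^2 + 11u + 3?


Highest power of u is 5, with coefficient 12. Constant term is 3.
Degree = 5, leading coefficient = 12, constant term = 3


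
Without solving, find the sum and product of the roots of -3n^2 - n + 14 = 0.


For an^2+bn+c=0: sum = -b/a, product = c/a.
a=-3, b=-1, c=14
Sum = -(-1)/-3 = -1/3
Product = (14)/-3 = -14/3


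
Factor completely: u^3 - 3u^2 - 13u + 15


Try integer roots (divisors of 15). u=1: p(1)=0.
Divide out (u - 1): quotient is u^2 - 2u - 15.
Factor the quadratic: (u - 5)(u + 3)
Result: (u - 1)(u - 5)(u + 3)


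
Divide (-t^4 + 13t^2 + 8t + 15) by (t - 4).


(-t^4 + 13t^2 + 8t + 15) / (t - 4)
Step 1: -t^3 * (t - 4) = -t^4 + 4t^3; subtract.
Step 2: -4t^2 * (t - 4) = -4t^3 + 16t^2; subtract.
Step 3: -3t * (t - 4) = -3t^2 + 12t; subtract.
Step 4: -4 * (t - 4) = -4t + 16; subtract.
Quotient: -t^3 - 4t^2 - 3t - 4, Remainder: -1


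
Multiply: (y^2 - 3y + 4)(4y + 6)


Distribute each term of the first polynomial:
  (y^2)(4y + 6) = 4y^3 + 6y^2
  (-3y)(4y + 6) = -12y^2 - 18y
  (4)(4y + 6) = 16y + 24
Sum: 4y^3 - 6y^2 - 2y + 24


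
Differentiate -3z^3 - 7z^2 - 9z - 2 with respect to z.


Apply the power rule term by term:
  d/dz(-3z^3) = -9z^2
  d/dz(-7z^2) = -14z
  d/dz(-9z) = -9
  d/dz(-2) = 0
p'(z) = -9z^2 - 14z - 9


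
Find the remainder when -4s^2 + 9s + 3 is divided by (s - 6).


By the Remainder Theorem, the remainder equals p(6):
  -4*(6)^2 = -144
  9*(6)^1 = 54
  constant: 3
Sum: -144 + 54 + 3 = -87


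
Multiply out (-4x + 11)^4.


Expand (-4x + 11)^4 by repeated multiplication:
  (-4x + 11)^2 = 16x^2 - 88x + 121
  (-4x + 11)^3 = -64x^3 + 528x^2 - 1452x + 1331
= 256x^4 - 2816x^3 + 11616x^2 - 21296x + 14641


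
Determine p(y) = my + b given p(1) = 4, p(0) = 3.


p(y) = my + b. Using p(1)=4, p(0)=3:
m = (4 - 3)/(1) = 1/1 = 1
b = 4 - m*(1) = 4 - 1 = 3
p(y) = y + 3


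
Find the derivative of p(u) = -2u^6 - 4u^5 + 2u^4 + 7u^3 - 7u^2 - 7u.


Apply the power rule term by term:
  d/du(-2u^6) = -12u^5
  d/du(-4u^5) = -20u^4
  d/du(2u^4) = 8u^3
  d/du(7u^3) = 21u^2
  d/du(-7u^2) = -14u
  d/du(-7u) = -7
p'(u) = -12u^5 - 20u^4 + 8u^3 + 21u^2 - 14u - 7


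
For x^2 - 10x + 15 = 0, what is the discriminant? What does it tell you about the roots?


D = b^2 - 4ac = (-10)^2 - 4(1)(15) = 100 - 60 = 40
Since D > 0: two distinct irrational roots


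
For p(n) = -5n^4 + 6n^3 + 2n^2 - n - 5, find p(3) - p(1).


p(3) = -233
p(1) = -3
p(3) - p(1) = -233 + 3 = -230


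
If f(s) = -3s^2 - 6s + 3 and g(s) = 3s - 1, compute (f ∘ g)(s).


Substitute g(s) into f:
f(g(s)) = -3*(3s - 1)^2 + (-6)*(3s - 1) + 3
(3s - 1)^2 = 9s^2 - 6s + 1
Expand and combine: -27s^2 + 6


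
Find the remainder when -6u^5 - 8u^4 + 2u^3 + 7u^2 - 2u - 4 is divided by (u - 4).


By the Remainder Theorem, the remainder equals p(4):
  -6*(4)^5 = -6144
  -8*(4)^4 = -2048
  2*(4)^3 = 128
  7*(4)^2 = 112
  -2*(4)^1 = -8
  constant: -4
Sum: -6144 - 2048 + 128 + 112 - 8 - 4 = -7964


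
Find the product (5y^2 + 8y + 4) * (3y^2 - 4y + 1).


Distribute each term of the first polynomial:
  (5y^2)(3y^2 - 4y + 1) = 15y^4 - 20y^3 + 5y^2
  (8y)(3y^2 - 4y + 1) = 24y^3 - 32y^2 + 8y
  (4)(3y^2 - 4y + 1) = 12y^2 - 16y + 4
Sum: 15y^4 + 4y^3 - 15y^2 - 8y + 4


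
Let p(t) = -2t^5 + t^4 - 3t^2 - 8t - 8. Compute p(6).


Using direct substitution:
  -2 * (6)^5 = -15552
  1 * (6)^4 = 1296
  0 * (6)^3 = 0
  -3 * (6)^2 = -108
  -8 * (6)^1 = -48
  constant: -8
Sum = -15552 + 1296 + 0 - 108 - 48 - 8 = -14420


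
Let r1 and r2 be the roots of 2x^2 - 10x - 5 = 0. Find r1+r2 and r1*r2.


For ax^2+bx+c=0: sum = -b/a, product = c/a.
a=2, b=-10, c=-5
Sum = -(-10)/2 = 5
Product = (-5)/2 = -5/2


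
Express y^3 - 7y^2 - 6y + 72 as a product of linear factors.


Try integer roots (divisors of 72). y=-3: p(-3)=0.
Divide out (y + 3): quotient is y^2 - 10y + 24.
Factor the quadratic: (y - 6)(y - 4)
Result: (y + 3)(y - 6)(y - 4)


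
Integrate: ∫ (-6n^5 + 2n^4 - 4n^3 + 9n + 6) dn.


Reverse power rule on each term:
  ∫ -6n^5 dn = -n^6
  ∫ 2n^4 dn = (2/5)n^5
  ∫ -4n^3 dn = -n^4
  ∫ 9n dn = (9/2)n^2
  ∫ 6 dn = 6n
F(n) = -n^6 + (2/5)n^5 - n^4 + (9/2)n^2 + 6n + C


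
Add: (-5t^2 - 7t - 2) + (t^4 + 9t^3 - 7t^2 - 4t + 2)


Align terms by degree and add:
  -5t^2 - 7t - 2
+ t^4 + 9t^3 - 7t^2 - 4t + 2
= t^4 + 9t^3 - 12t^2 - 11t


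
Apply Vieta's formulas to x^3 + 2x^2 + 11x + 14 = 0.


Monic cubic x^3+bx^2+cx+d=0: sum=-b, pairwise sum=c, product=-d.
b=2, c=11, d=14
r1+r2+r3 = -2
r1r2+r1r3+r2r3 = 11
r1r2r3 = -14


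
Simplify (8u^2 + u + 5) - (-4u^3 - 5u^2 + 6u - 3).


Distribute the minus sign:
  (8u^2 + u + 5)
- (-4u^3 - 5u^2 + 6u - 3)
Negate second polynomial: 4u^3 + 5u^2 - 6u + 3
Add: 4u^3 + 13u^2 - 5u + 8


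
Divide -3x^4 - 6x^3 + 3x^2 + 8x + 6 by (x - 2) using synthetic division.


Synthetic division with c = 2. Coefficients: -3, -6, 3, 8, 6
Bring down -3.
  -3 * 2 = -6; -6 - 6 = -12
  -12 * 2 = -24; -24 + 3 = -21
  -21 * 2 = -42; -42 + 8 = -34
  -34 * 2 = -68; -68 + 6 = -62
Quotient: -3x^3 - 12x^2 - 21x - 34, Remainder: -62


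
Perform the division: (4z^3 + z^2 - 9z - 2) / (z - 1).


(4z^3 + z^2 - 9z - 2) / (z - 1)
Step 1: 4z^2 * (z - 1) = 4z^3 - 4z^2; subtract.
Step 2: 5z * (z - 1) = 5z^2 - 5z; subtract.
Step 3: -4 * (z - 1) = -4z + 4; subtract.
Quotient: 4z^2 + 5z - 4, Remainder: -6


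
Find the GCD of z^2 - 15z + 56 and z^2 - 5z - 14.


Factor each:
  z^2 - 15z + 56 = (z - 7)(z - 8)
  z^2 - 5z - 14 = (z - 7)(z + 2)
Common monic factor: z - 7


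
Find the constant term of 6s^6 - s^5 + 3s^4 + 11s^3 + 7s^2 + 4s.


Read off the constant term: 0


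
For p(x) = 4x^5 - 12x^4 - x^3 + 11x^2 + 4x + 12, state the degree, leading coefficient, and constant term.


Highest power of x is 5, with coefficient 4. Constant term is 12.
Degree = 5, leading coefficient = 4, constant term = 12


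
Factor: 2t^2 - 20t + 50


Roots satisfy r1 + r2 = -b/a = 10 and r1*r2 = c/a = 25.
So r1 = 5, r2 = 5.
2t^2 - 20t + 50 = 2(t - r1)(t - r2) = 2(t - 5)(t - 5)


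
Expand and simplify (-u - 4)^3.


Expand (-u - 4)^3 by repeated multiplication:
  (-u - 4)^2 = u^2 + 8u + 16
= -u^3 - 12u^2 - 48u - 64


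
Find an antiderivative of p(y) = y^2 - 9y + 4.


Reverse power rule on each term:
  ∫ y^2 dy = (1/3)y^3
  ∫ -9y dy = -(9/2)y^2
  ∫ 4 dy = 4y
F(y) = (1/3)y^3 - (9/2)y^2 + 4y + C


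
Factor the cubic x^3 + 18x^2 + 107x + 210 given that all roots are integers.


Try integer roots (divisors of 210). x=-7: p(-7)=0.
Divide out (x + 7): quotient is x^2 + 11x + 30.
Factor the quadratic: (x + 5)(x + 6)
Result: (x + 7)(x + 5)(x + 6)


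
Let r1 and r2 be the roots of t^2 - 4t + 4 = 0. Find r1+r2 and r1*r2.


For at^2+bt+c=0: sum = -b/a, product = c/a.
a=1, b=-4, c=4
Sum = -(-4)/1 = 4
Product = (4)/1 = 4


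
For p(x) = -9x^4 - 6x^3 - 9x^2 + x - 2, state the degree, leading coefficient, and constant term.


Highest power of x is 4, with coefficient -9. Constant term is -2.
Degree = 4, leading coefficient = -9, constant term = -2


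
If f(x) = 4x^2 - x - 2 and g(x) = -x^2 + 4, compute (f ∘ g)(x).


Substitute g(x) into f:
f(g(x)) = 4*(-x^2 + 4)^2 + (-1)*(-x^2 + 4) + (-2)
(-x^2 + 4)^2 = x^4 - 8x^2 + 16
Expand and combine: 4x^4 - 31x^2 + 58


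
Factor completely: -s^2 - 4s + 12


Roots satisfy r1 + r2 = -b/a = -4 and r1*r2 = c/a = -12.
So r1 = -6, r2 = 2.
-s^2 - 4s + 12 = -(s - r1)(s - r2) = -(s + 6)(s - 2)


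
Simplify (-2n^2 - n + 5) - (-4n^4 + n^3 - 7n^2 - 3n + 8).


Distribute the minus sign:
  (-2n^2 - n + 5)
- (-4n^4 + n^3 - 7n^2 - 3n + 8)
Negate second polynomial: 4n^4 - n^3 + 7n^2 + 3n - 8
Add: 4n^4 - n^3 + 5n^2 + 2n - 3


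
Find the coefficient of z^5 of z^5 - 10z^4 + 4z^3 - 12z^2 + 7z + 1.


Read off the coefficient of z^5: 1


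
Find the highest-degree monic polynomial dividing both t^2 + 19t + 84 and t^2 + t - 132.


Factor each:
  t^2 + 19t + 84 = (t + 12)(t + 7)
  t^2 + t - 132 = (t + 12)(t - 11)
Common monic factor: t + 12


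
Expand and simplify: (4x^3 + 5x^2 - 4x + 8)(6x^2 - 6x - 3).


Distribute each term of the first polynomial:
  (4x^3)(6x^2 - 6x - 3) = 24x^5 - 24x^4 - 12x^3
  (5x^2)(6x^2 - 6x - 3) = 30x^4 - 30x^3 - 15x^2
  (-4x)(6x^2 - 6x - 3) = -24x^3 + 24x^2 + 12x
  (8)(6x^2 - 6x - 3) = 48x^2 - 48x - 24
Sum: 24x^5 + 6x^4 - 66x^3 + 57x^2 - 36x - 24


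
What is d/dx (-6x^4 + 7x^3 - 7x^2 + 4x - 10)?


Apply the power rule term by term:
  d/dx(-6x^4) = -24x^3
  d/dx(7x^3) = 21x^2
  d/dx(-7x^2) = -14x
  d/dx(4x) = 4
  d/dx(-10) = 0
p'(x) = -24x^3 + 21x^2 - 14x + 4


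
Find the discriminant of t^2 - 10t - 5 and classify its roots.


D = b^2 - 4ac = (-10)^2 - 4(1)(-5) = 100 + 20 = 120
Since D > 0: two distinct irrational roots


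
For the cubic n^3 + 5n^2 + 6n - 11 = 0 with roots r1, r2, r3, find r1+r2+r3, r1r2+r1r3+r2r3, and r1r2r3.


Monic cubic n^3+bn^2+cn+d=0: sum=-b, pairwise sum=c, product=-d.
b=5, c=6, d=-11
r1+r2+r3 = -5
r1r2+r1r3+r2r3 = 6
r1r2r3 = 11


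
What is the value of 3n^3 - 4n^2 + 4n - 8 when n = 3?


Using direct substitution:
  3 * (3)^3 = 81
  -4 * (3)^2 = -36
  4 * (3)^1 = 12
  constant: -8
Sum = 81 - 36 + 12 - 8 = 49


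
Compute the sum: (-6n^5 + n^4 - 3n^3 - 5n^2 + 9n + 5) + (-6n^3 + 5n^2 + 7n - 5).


Align terms by degree and add:
  -6n^5 + n^4 - 3n^3 - 5n^2 + 9n + 5
  -6n^3 + 5n^2 + 7n - 5
= -6n^5 + n^4 - 9n^3 + 16n


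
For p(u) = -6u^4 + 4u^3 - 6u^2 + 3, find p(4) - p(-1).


p(4) = -1373
p(-1) = -13
p(4) - p(-1) = -1373 + 13 = -1360


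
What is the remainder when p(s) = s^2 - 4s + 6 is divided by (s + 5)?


By the Remainder Theorem, the remainder equals p(-5):
  1*(-5)^2 = 25
  -4*(-5)^1 = 20
  constant: 6
Sum: 25 + 20 + 6 = 51


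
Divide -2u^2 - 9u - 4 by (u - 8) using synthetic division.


Synthetic division with c = 8. Coefficients: -2, -9, -4
Bring down -2.
  -2 * 8 = -16; -16 - 9 = -25
  -25 * 8 = -200; -200 - 4 = -204
Quotient: -2u - 25, Remainder: -204


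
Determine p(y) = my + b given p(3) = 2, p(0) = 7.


p(y) = my + b. Using p(3)=2, p(0)=7:
m = (2 - 7)/(3) = -5/3 = -5/3
b = 2 - m*(3) = 2 + 5 = 7
p(y) = -(5/3)y + 7


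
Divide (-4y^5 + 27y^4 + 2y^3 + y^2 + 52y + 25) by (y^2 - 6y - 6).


(-4y^5 + 27y^4 + 2y^3 + y^2 + 52y + 25) / (y^2 - 6y - 6)
Step 1: -4y^3 * (y^2 - 6y - 6) = -4y^5 + 24y^4 + 24y^3; subtract.
Step 2: 3y^2 * (y^2 - 6y - 6) = 3y^4 - 18y^3 - 18y^2; subtract.
Step 3: -4y * (y^2 - 6y - 6) = -4y^3 + 24y^2 + 24y; subtract.
Step 4: -5 * (y^2 - 6y - 6) = -5y^2 + 30y + 30; subtract.
Quotient: -4y^3 + 3y^2 - 4y - 5, Remainder: -2y - 5


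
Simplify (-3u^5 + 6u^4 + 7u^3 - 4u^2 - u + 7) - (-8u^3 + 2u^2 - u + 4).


Distribute the minus sign:
  (-3u^5 + 6u^4 + 7u^3 - 4u^2 - u + 7)
- (-8u^3 + 2u^2 - u + 4)
Negate second polynomial: 8u^3 - 2u^2 + u - 4
Add: -3u^5 + 6u^4 + 15u^3 - 6u^2 + 3


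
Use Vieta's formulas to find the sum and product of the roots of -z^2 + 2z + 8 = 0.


For az^2+bz+c=0: sum = -b/a, product = c/a.
a=-1, b=2, c=8
Sum = -(2)/-1 = 2
Product = (8)/-1 = -8


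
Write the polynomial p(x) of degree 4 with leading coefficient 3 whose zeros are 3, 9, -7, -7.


p(x) = 3(x - 3)(x - 9)(x + 7)(x + 7)
Expand: 3x^4 + 6x^3 - 276x^2 - 630x + 3969


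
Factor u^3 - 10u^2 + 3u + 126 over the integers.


Try integer roots (divisors of 126). u=6: p(6)=0.
Divide out (u - 6): quotient is u^2 - 4u - 21.
Factor the quadratic: (u + 3)(u - 7)
Result: (u - 6)(u + 3)(u - 7)


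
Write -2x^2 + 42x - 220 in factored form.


Roots satisfy r1 + r2 = -b/a = 21 and r1*r2 = c/a = 110.
So r1 = 11, r2 = 10.
-2x^2 + 42x - 220 = -2(x - r1)(x - r2) = -2(x - 11)(x - 10)


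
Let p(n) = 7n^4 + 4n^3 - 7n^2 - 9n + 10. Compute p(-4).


Using direct substitution:
  7 * (-4)^4 = 1792
  4 * (-4)^3 = -256
  -7 * (-4)^2 = -112
  -9 * (-4)^1 = 36
  constant: 10
Sum = 1792 - 256 - 112 + 36 + 10 = 1470


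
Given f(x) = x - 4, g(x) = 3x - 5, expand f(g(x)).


Substitute g(x) into f:
f(g(x)) = 1*(3x - 5) + (-4)
Expand and combine: 3x - 9


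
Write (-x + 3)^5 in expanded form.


Expand (-x + 3)^5 by repeated multiplication:
  (-x + 3)^2 = x^2 - 6x + 9
  (-x + 3)^3 = -x^3 + 9x^2 - 27x + 27
  (-x + 3)^4 = x^4 - 12x^3 + 54x^2 - 108x + 81
= -x^5 + 15x^4 - 90x^3 + 270x^2 - 405x + 243


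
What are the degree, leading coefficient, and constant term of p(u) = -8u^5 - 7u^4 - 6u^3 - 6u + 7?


Highest power of u is 5, with coefficient -8. Constant term is 7.
Degree = 5, leading coefficient = -8, constant term = 7


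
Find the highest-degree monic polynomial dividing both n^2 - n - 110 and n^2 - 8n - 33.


Factor each:
  n^2 - n - 110 = (n - 11)(n + 10)
  n^2 - 8n - 33 = (n - 11)(n + 3)
Common monic factor: n - 11


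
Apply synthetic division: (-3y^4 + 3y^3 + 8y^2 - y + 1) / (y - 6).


Synthetic division with c = 6. Coefficients: -3, 3, 8, -1, 1
Bring down -3.
  -3 * 6 = -18; -18 + 3 = -15
  -15 * 6 = -90; -90 + 8 = -82
  -82 * 6 = -492; -492 - 1 = -493
  -493 * 6 = -2958; -2958 + 1 = -2957
Quotient: -3y^3 - 15y^2 - 82y - 493, Remainder: -2957


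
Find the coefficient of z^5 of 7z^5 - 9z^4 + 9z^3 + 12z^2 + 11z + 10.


Read off the coefficient of z^5: 7


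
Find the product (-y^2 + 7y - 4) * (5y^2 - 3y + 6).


Distribute each term of the first polynomial:
  (-y^2)(5y^2 - 3y + 6) = -5y^4 + 3y^3 - 6y^2
  (7y)(5y^2 - 3y + 6) = 35y^3 - 21y^2 + 42y
  (-4)(5y^2 - 3y + 6) = -20y^2 + 12y - 24
Sum: -5y^4 + 38y^3 - 47y^2 + 54y - 24


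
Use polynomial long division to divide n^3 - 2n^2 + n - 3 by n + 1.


(n^3 - 2n^2 + n - 3) / (n + 1)
Step 1: n^2 * (n + 1) = n^3 + n^2; subtract.
Step 2: -3n * (n + 1) = -3n^2 - 3n; subtract.
Step 3: 4 * (n + 1) = 4n + 4; subtract.
Quotient: n^2 - 3n + 4, Remainder: -7
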